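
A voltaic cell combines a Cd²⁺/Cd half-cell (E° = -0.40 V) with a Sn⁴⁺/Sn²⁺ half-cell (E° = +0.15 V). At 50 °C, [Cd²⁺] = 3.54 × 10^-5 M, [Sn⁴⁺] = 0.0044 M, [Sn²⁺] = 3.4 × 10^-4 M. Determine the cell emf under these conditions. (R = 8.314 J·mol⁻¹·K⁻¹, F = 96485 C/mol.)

0.728 V

The Sn⁴⁺/Sn²⁺ couple has the higher reduction potential and acts as the cathode, so E°_cell = +0.15 − (-0.40) = 0.55 V.
Balancing electrons gives n = 2; the reaction quotient is Q = [Cd²⁺]·[Sn²⁺]/[Sn⁴⁺] = 2.74 × 10^-6.
E = E° − (RT/nF) ln Q = 0.55 − (8.314×323)/(2×96485) × (-12.809) = 0.550 + 0.178 = 0.728 V.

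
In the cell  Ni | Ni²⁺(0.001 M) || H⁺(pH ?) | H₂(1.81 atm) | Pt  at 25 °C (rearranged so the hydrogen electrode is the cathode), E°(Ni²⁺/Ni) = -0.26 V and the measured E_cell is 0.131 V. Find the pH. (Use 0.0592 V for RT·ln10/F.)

E°_cell = 0.26 V and n = 2.
log Q = n(E° − E)/0.0592 = 2×(0.26 − 0.131)/0.0592 = 4.358.
With Q = [Ni²⁺]·P(H₂) / [H⁺]^2, solving for [H⁺] gives log[H⁺] = -3.550, so pH = 3.55.

pH = 3.55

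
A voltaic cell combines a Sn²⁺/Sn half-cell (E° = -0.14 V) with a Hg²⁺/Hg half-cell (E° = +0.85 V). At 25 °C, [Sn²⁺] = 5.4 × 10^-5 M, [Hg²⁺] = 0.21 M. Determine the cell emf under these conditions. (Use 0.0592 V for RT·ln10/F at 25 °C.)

1.10 V

The Hg²⁺/Hg couple has the higher reduction potential and acts as the cathode, so E°_cell = +0.85 − (-0.14) = 0.99 V.
Balancing electrons gives n = 2; the reaction quotient is Q = [Sn²⁺]/[Hg²⁺] = 2.57 × 10^-4.
At 25 °C, E = E° − (0.0592/n) log Q = 0.99 − (0.0592/2)(-3.590) = 0.990 + 0.106 = 1.096 V.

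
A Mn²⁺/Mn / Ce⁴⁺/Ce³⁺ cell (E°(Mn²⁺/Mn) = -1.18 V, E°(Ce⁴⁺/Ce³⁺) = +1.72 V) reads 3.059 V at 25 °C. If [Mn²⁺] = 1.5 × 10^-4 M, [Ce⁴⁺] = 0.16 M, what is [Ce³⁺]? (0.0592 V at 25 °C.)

From the Nernst equation, log Q = n(E° − E)/0.0592 = 2(2.90 − 3.059)/0.0592 = -5.372, so Q = 4.25 × 10^-6.
With Q = [Mn²⁺]·[Ce³⁺]^2/[Ce⁴⁺]^2 and the known concentrations, [Ce³⁺]^2 in the numerator gives [Ce³⁺] = 0.027 M.

0.027 M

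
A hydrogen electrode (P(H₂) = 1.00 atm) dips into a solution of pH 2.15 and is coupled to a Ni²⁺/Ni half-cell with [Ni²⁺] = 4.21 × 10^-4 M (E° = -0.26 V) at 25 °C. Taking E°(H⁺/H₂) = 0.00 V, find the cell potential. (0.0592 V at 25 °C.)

The hydrogen couple is the cathode, so E°_cell = 0.26 V; n = 2.
[H⁺] = 10^(−2.15) = 0.0071 M, and Q = [Ni²⁺]·P(H₂) / [H⁺]^2 = 8.40.
E = E° − (0.0592/2) log Q = 0.26 − (0.0592/2)(0.924) = 0.233 V.

0.23 V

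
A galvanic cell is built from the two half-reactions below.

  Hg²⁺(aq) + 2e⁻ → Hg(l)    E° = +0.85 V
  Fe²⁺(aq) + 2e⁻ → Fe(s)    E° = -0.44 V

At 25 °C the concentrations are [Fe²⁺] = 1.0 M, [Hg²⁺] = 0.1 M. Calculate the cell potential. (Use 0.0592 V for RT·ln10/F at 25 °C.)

1.26 V

The Hg²⁺/Hg couple has the higher reduction potential and acts as the cathode, so E°_cell = +0.85 − (-0.44) = 1.29 V.
Balancing electrons gives n = 2; the reaction quotient is Q = [Fe²⁺]/[Hg²⁺] = 10.0.
At 25 °C, E = E° − (0.0592/n) log Q = 1.29 − (0.0592/2)(1.000) = 1.290 − 0.030 = 1.260 V.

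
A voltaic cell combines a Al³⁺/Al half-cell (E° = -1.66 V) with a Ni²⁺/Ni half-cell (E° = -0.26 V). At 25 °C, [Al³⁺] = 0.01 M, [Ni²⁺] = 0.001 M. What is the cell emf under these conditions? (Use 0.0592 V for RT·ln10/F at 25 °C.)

1.35 V

The Ni²⁺/Ni couple has the higher reduction potential and acts as the cathode, so E°_cell = -0.26 − (-1.66) = 1.40 V.
Balancing electrons gives n = 6; the reaction quotient is Q = [Al³⁺]^2/[Ni²⁺]^3 = 1 × 10^5.
At 25 °C, E = E° − (0.0592/n) log Q = 1.40 − (0.0592/6)(5.000) = 1.400 − 0.049 = 1.351 V.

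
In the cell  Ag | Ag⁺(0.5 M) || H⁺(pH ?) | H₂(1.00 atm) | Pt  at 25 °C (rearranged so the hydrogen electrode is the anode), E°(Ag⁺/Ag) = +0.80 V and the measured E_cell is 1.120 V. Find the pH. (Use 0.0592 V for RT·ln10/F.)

pH = 5.71

E°_cell = 0.80 V and n = 2.
log Q = n(E° − E)/0.0592 = 2×(0.80 − 1.120)/0.0592 = -10.811.
With Q = [H⁺]^2 / ([Ag⁺]^2·P(H₂)), solving for [H⁺] gives log[H⁺] = -5.706, so pH = 5.71.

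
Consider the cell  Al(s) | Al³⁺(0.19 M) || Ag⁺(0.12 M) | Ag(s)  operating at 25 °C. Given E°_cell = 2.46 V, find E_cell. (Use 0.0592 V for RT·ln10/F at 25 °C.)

2.42 V

Balancing electrons gives n = 3; the reaction quotient is Q = [Al³⁺]/[Ag⁺]^3 = 110.
At 25 °C, E = E° − (0.0592/n) log Q = 2.46 − (0.0592/3)(2.041) = 2.460 − 0.040 = 2.420 V.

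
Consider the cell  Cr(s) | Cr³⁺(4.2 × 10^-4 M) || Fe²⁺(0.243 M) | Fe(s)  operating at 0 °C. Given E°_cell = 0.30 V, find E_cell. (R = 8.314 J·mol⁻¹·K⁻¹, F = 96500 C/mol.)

0.344 V

Balancing electrons gives n = 6; the reaction quotient is Q = [Cr³⁺]^2/[Fe²⁺]^3 = 1.23 × 10^-5.
E = E° − (RT/nF) ln Q = 0.30 − (8.314×273)/(6×96500) × (-11.306) = 0.300 + 0.044 = 0.344 V.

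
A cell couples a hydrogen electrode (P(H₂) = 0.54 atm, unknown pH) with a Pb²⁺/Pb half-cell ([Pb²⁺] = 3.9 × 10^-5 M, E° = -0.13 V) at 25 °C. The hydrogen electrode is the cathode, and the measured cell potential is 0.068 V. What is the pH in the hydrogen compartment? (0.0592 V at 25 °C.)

E°_cell = 0.13 V and n = 2.
log Q = n(E° − E)/0.0592 = 2×(0.13 − 0.068)/0.0592 = 2.095.
With Q = [Pb²⁺]·P(H₂) / [H⁺]^2, solving for [H⁺] gives log[H⁺] = -3.386, so pH = 3.39.

pH = 3.39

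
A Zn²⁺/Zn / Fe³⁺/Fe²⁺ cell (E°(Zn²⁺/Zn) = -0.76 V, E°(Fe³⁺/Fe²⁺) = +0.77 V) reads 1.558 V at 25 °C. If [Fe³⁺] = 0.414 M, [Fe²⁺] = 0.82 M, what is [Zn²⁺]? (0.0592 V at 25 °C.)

From the Nernst equation, log Q = n(E° − E)/0.0592 = 2(1.53 − 1.558)/0.0592 = -0.946, so Q = 0.113.
With Q = [Zn²⁺]·[Fe²⁺]^2/[Fe³⁺]^2 and the known concentrations, [Zn²⁺] in the numerator gives [Zn²⁺] = 0.029 M.

0.029 M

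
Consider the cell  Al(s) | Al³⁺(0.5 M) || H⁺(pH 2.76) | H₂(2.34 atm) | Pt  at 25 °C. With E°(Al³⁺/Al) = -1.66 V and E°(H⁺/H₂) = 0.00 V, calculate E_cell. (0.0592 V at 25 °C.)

The hydrogen couple is the cathode, so E°_cell = 1.66 V; n = 6.
[H⁺] = 10^(−2.76) = 0.0017 M, and Q = [Al³⁺]^2·P(H₂)^3 / [H⁺]^6 = 1.16 × 10^17.
E = E° − (0.0592/6) log Q = 1.66 − (0.0592/6)(17.066) = 1.492 V.

1.49 V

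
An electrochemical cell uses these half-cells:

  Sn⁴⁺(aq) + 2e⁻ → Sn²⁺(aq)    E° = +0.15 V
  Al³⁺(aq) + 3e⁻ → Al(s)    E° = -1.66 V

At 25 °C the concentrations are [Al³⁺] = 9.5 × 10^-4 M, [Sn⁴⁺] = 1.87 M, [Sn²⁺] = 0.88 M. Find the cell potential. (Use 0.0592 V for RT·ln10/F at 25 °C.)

The Sn⁴⁺/Sn²⁺ couple has the higher reduction potential and acts as the cathode, so E°_cell = +0.15 − (-1.66) = 1.81 V.
Balancing electrons gives n = 6; the reaction quotient is Q = [Al³⁺]^2·[Sn²⁺]^3/[Sn⁴⁺]^3 = 9.41 × 10^-8.
At 25 °C, E = E° − (0.0592/n) log Q = 1.81 − (0.0592/6)(-7.027) = 1.810 + 0.069 = 1.879 V.

1.88 V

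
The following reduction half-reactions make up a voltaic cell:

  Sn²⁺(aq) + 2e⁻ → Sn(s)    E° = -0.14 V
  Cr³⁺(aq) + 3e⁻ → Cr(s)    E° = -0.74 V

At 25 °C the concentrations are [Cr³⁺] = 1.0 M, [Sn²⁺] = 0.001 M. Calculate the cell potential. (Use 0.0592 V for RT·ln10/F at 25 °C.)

0.511 V

The Sn²⁺/Sn couple has the higher reduction potential and acts as the cathode, so E°_cell = -0.14 − (-0.74) = 0.60 V.
Balancing electrons gives n = 6; the reaction quotient is Q = [Cr³⁺]^2/[Sn²⁺]^3 = 1 × 10^9.
At 25 °C, E = E° − (0.0592/n) log Q = 0.60 − (0.0592/6)(9.000) = 0.600 − 0.089 = 0.511 V.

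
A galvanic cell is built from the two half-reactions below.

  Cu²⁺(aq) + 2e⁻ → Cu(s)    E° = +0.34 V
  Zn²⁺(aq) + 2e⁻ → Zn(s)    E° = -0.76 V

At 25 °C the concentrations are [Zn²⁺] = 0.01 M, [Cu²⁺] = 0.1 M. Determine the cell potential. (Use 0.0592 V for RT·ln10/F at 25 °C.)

The Cu²⁺/Cu couple has the higher reduction potential and acts as the cathode, so E°_cell = +0.34 − (-0.76) = 1.10 V.
Balancing electrons gives n = 2; the reaction quotient is Q = [Zn²⁺]/[Cu²⁺] = 0.100.
At 25 °C, E = E° − (0.0592/n) log Q = 1.10 − (0.0592/2)(-1.000) = 1.100 + 0.030 = 1.130 V.

1.13 V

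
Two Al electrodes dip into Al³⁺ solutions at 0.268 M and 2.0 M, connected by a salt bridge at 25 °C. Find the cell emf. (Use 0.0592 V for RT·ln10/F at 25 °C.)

0.017 V

Both half-cells are Al³⁺/Al, so E°_cell = 0. The concentrated side is the cathode; the cell reaction moves Al³⁺ from high to low concentration with n = 3.
Q = [Al³⁺]_dilute/[Al³⁺]_conc = 0.268/2.0 = 0.134.
E = 0 − (0.0592/3) log Q = −(0.0592/3)(-0.873) = 0.0172 V.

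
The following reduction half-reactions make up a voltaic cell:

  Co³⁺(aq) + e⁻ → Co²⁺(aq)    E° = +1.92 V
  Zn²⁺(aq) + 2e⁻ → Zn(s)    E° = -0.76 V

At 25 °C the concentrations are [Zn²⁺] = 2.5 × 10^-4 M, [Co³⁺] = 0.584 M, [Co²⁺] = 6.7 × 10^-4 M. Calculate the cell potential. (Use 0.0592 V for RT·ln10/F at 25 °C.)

2.96 V

The Co³⁺/Co²⁺ couple has the higher reduction potential and acts as the cathode, so E°_cell = +1.92 − (-0.76) = 2.68 V.
Balancing electrons gives n = 2; the reaction quotient is Q = [Zn²⁺]·[Co²⁺]^2/[Co³⁺]^2 = 3.29 × 10^-10.
At 25 °C, E = E° − (0.0592/n) log Q = 2.68 − (0.0592/2)(-9.483) = 2.680 + 0.281 = 2.961 V.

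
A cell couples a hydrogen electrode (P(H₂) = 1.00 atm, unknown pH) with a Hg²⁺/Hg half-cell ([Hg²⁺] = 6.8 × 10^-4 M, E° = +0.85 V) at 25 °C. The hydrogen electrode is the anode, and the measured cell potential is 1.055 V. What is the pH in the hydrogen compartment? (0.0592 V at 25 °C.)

pH = 5.05

E°_cell = 0.85 V and n = 2.
log Q = n(E° − E)/0.0592 = 2×(0.85 − 1.055)/0.0592 = -6.926.
With Q = [H⁺]^2 / ([Hg²⁺]·P(H₂)), solving for [H⁺] gives log[H⁺] = -5.047, so pH = 5.05.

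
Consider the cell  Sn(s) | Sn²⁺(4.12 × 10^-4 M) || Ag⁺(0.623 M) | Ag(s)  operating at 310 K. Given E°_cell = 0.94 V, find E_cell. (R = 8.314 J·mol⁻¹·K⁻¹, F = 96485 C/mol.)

1.03 V

Balancing electrons gives n = 2; the reaction quotient is Q = [Sn²⁺]/[Ag⁺]^2 = 0.00106.
E = E° − (RT/nF) ln Q = 0.94 − (8.314×310)/(2×96485) × (-6.848) = 0.940 + 0.091 = 1.031 V.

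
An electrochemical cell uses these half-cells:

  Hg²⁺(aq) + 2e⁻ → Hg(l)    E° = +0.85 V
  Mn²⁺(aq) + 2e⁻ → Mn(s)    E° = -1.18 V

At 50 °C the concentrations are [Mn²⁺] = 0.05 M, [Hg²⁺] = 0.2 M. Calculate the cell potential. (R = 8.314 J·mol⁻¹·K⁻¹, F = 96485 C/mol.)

2.05 V

The Hg²⁺/Hg couple has the higher reduction potential and acts as the cathode, so E°_cell = +0.85 − (-1.18) = 2.03 V.
Balancing electrons gives n = 2; the reaction quotient is Q = [Mn²⁺]/[Hg²⁺] = 0.250.
E = E° − (RT/nF) ln Q = 2.03 − (8.314×323)/(2×96485) × (-1.386) = 2.030 + 0.019 = 2.049 V.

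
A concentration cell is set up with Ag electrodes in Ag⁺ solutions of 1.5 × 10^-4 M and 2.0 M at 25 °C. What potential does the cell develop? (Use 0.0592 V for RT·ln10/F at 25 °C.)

Both half-cells are Ag⁺/Ag, so E°_cell = 0. The concentrated side is the cathode; the cell reaction moves Ag⁺ from high to low concentration with n = 1.
Q = [Ag⁺]_dilute/[Ag⁺]_conc = 1.5 × 10^-4/2.0 = 7.5 × 10^-5.
E = 0 − (0.0592/1) log Q = −(0.0592/1)(-4.125) = 0.2442 V.

0.24 V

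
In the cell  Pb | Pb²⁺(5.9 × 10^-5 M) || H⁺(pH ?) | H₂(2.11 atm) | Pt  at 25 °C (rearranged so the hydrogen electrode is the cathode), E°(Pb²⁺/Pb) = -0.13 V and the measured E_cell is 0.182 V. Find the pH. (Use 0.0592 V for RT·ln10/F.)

pH = 1.07

E°_cell = 0.13 V and n = 2.
log Q = n(E° − E)/0.0592 = 2×(0.13 − 0.182)/0.0592 = -1.757.
With Q = [Pb²⁺]·P(H₂) / [H⁺]^2, solving for [H⁺] gives log[H⁺] = -1.074, so pH = 1.07.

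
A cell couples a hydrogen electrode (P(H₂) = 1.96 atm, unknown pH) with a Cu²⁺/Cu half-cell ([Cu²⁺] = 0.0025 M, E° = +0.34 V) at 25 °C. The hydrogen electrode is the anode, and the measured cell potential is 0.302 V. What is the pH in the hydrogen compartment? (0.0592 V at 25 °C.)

E°_cell = 0.34 V and n = 2.
log Q = n(E° − E)/0.0592 = 2×(0.34 − 0.302)/0.0592 = 1.284.
With Q = [H⁺]^2 / ([Cu²⁺]·P(H₂)), solving for [H⁺] gives log[H⁺] = -0.513, so pH = 0.51.

pH = 0.51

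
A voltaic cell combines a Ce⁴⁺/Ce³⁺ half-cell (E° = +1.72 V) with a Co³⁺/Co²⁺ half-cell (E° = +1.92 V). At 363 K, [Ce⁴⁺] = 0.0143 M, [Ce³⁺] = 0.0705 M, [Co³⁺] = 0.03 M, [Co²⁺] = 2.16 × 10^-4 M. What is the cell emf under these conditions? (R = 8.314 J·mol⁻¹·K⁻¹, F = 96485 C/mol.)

The Co³⁺/Co²⁺ couple has the higher reduction potential and acts as the cathode, so E°_cell = +1.92 − (+1.72) = 0.20 V.
Balancing electrons gives n = 1; the reaction quotient is Q = [Ce⁴⁺]·[Co²⁺]/([Ce³⁺]·[Co³⁺]) = 0.00146.
E = E° − (RT/nF) ln Q = 0.20 − (8.314×363)/(1×96485) × (-6.529) = 0.200 + 0.204 = 0.404 V.

0.404 V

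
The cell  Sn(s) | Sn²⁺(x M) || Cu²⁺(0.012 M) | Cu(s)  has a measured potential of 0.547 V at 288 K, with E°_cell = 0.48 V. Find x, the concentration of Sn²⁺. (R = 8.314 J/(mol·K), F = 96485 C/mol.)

From the Nernst equation, ln Q = nF(E° − E)/RT = 2×96485×(0.48 − 0.547)/(8.314×288) = -5.400, so Q = 0.00452.
With Q = [Sn²⁺]/[Cu²⁺] and the known concentrations, [Sn²⁺] in the numerator gives [Sn²⁺] = 5.4 × 10^-5 M.

5.4 × 10^-5 M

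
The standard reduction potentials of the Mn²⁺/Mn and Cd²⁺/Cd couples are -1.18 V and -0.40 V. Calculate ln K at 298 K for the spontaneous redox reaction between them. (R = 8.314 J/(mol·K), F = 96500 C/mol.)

ln K = 60.8

E°_cell = -0.40 − (-1.18) = 0.78 V, with n = 2 electrons transferred.
At equilibrium E = 0, so the Nernst equation gives ln K = nFE°/RT = (2)(96500)(0.78)/((8.314)(298)) = 60.76.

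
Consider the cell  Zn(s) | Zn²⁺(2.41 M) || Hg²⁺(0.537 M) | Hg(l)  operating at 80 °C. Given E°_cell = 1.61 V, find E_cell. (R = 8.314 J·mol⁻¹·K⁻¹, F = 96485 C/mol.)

1.59 V

Balancing electrons gives n = 2; the reaction quotient is Q = [Zn²⁺]/[Hg²⁺] = 4.49.
E = E° − (RT/nF) ln Q = 1.61 − (8.314×353)/(2×96485) × (1.501) = 1.610 − 0.023 = 1.587 V.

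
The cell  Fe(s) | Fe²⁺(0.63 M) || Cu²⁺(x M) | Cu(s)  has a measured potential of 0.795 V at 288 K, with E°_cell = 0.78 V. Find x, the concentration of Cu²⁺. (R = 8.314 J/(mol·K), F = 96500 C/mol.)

2.1 M

From the Nernst equation, ln Q = nF(E° − E)/RT = 2×96500×(0.78 − 0.795)/(8.314×288) = -1.209, so Q = 0.298.
With Q = [Fe²⁺]/[Cu²⁺] and the known concentrations, [Cu²⁺] in the denominator gives [Cu²⁺] = 2.1 M.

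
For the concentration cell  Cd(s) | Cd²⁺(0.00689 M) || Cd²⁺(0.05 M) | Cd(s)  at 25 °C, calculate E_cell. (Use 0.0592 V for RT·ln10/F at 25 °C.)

Both half-cells are Cd²⁺/Cd, so E°_cell = 0. The concentrated side is the cathode; the cell reaction moves Cd²⁺ from high to low concentration with n = 2.
Q = [Cd²⁺]_dilute/[Cd²⁺]_conc = 0.00689/0.05 = 0.138.
E = 0 − (0.0592/2) log Q = −(0.0592/2)(-0.861) = 0.0255 V.

0.025 V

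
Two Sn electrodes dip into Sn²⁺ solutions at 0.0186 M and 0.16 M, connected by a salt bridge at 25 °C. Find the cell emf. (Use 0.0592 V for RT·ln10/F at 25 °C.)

0.028 V

Both half-cells are Sn²⁺/Sn, so E°_cell = 0. The concentrated side is the cathode; the cell reaction moves Sn²⁺ from high to low concentration with n = 2.
Q = [Sn²⁺]_dilute/[Sn²⁺]_conc = 0.0186/0.16 = 0.116.
E = 0 − (0.0592/2) log Q = −(0.0592/2)(-0.935) = 0.0277 V.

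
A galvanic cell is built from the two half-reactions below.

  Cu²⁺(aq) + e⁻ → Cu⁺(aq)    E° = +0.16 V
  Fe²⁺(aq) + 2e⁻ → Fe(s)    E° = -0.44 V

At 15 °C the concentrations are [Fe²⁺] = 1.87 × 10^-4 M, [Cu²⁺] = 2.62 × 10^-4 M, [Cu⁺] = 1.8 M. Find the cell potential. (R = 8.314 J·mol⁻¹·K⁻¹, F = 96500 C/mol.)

0.487 V

The Cu²⁺/Cu⁺ couple has the higher reduction potential and acts as the cathode, so E°_cell = +0.16 − (-0.44) = 0.60 V.
Balancing electrons gives n = 2; the reaction quotient is Q = [Fe²⁺]·[Cu⁺]^2/[Cu²⁺]^2 = 8830.
E = E° − (RT/nF) ln Q = 0.60 − (8.314×288)/(2×96500) × (9.086) = 0.600 − 0.113 = 0.487 V.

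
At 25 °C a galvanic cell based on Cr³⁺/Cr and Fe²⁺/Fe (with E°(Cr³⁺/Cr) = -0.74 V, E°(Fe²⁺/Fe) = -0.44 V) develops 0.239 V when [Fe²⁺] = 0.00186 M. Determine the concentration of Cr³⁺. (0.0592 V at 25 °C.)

From the Nernst equation, log Q = n(E° − E)/0.0592 = 6(0.30 − 0.239)/0.0592 = 6.182, so Q = 1.52 × 10^6.
With Q = [Cr³⁺]^2/[Fe²⁺]^3 and the known concentrations, [Cr³⁺]^2 in the numerator gives [Cr³⁺] = 0.099 M.

0.099 M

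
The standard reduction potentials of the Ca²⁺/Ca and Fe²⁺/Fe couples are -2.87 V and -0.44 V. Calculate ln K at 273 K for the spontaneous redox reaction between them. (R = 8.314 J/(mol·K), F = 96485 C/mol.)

E°_cell = -0.44 − (-2.87) = 2.43 V, with n = 2 electrons transferred.
At equilibrium E = 0, so the Nernst equation gives ln K = nFE°/RT = (2)(96485)(2.43)/((8.314)(273)) = 206.60.

ln K = 206.6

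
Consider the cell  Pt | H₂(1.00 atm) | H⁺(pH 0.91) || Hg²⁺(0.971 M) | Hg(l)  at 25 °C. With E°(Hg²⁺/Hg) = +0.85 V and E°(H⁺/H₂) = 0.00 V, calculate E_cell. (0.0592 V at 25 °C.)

The Hg²⁺/Hg couple is the cathode, so E°_cell = 0.85 V; n = 2.
[H⁺] = 10^(−0.91) = 0.12 M, and Q = [H⁺]^2 / ([Hg²⁺]·P(H₂)) = 0.0156.
E = E° − (0.0592/2) log Q = 0.85 − (0.0592/2)(-1.807) = 0.903 V.

0.90 V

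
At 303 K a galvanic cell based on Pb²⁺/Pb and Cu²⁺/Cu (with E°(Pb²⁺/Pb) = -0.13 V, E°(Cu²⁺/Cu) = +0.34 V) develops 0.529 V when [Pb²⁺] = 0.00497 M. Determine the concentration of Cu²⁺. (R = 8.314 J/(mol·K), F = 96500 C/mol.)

From the Nernst equation, ln Q = nF(E° − E)/RT = 2×96500×(0.47 − 0.529)/(8.314×303) = -4.520, so Q = 0.0109.
With Q = [Pb²⁺]/[Cu²⁺] and the known concentrations, [Cu²⁺] in the denominator gives [Cu²⁺] = 0.46 M.

0.46 M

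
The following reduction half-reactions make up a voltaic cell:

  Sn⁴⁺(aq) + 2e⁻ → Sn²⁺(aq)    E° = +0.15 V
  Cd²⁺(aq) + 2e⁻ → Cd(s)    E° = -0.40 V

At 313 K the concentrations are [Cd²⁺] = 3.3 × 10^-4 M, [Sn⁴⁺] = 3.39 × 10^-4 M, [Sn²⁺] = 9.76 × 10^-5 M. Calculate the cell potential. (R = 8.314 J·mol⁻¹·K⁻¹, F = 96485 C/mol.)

0.675 V

The Sn⁴⁺/Sn²⁺ couple has the higher reduction potential and acts as the cathode, so E°_cell = +0.15 − (-0.40) = 0.55 V.
Balancing electrons gives n = 2; the reaction quotient is Q = [Cd²⁺]·[Sn²⁺]/[Sn⁴⁺] = 9.5 × 10^-5.
E = E° − (RT/nF) ln Q = 0.55 − (8.314×313)/(2×96485) × (-9.262) = 0.550 + 0.125 = 0.675 V.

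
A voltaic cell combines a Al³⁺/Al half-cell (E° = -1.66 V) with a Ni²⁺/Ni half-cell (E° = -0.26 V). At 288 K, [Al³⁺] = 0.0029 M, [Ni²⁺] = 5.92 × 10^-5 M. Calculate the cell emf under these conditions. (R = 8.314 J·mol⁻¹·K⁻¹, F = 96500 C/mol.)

The Ni²⁺/Ni couple has the higher reduction potential and acts as the cathode, so E°_cell = -0.26 − (-1.66) = 1.40 V.
Balancing electrons gives n = 6; the reaction quotient is Q = [Al³⁺]^2/[Ni²⁺]^3 = 4.05 × 10^7.
E = E° − (RT/nF) ln Q = 1.40 − (8.314×288)/(6×96500) × (17.518) = 1.400 − 0.072 = 1.328 V.

1.33 V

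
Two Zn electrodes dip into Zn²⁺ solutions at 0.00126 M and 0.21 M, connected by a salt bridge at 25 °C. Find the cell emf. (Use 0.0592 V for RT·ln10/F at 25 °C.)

0.066 V

Both half-cells are Zn²⁺/Zn, so E°_cell = 0. The concentrated side is the cathode; the cell reaction moves Zn²⁺ from high to low concentration with n = 2.
Q = [Zn²⁺]_dilute/[Zn²⁺]_conc = 0.00126/0.21 = 0.00600.
E = 0 − (0.0592/2) log Q = −(0.0592/2)(-2.222) = 0.0658 V.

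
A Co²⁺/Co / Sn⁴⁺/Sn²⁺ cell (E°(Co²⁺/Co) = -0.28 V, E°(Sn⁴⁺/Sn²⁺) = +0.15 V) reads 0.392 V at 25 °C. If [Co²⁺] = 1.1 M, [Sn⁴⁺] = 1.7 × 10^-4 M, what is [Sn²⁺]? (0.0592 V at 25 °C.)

From the Nernst equation, log Q = n(E° − E)/0.0592 = 2(0.43 − 0.392)/0.0592 = 1.284, so Q = 19.2.
With Q = [Co²⁺]·[Sn²⁺]/[Sn⁴⁺] and the known concentrations, [Sn²⁺] in the numerator gives [Sn²⁺] = 0.003 M.

0.003 M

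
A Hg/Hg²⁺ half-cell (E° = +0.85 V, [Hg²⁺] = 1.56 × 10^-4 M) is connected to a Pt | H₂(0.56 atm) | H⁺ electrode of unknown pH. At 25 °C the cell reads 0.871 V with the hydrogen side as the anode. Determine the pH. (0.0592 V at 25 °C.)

pH = 2.38

E°_cell = 0.85 V and n = 2.
log Q = n(E° − E)/0.0592 = 2×(0.85 − 0.871)/0.0592 = -0.709.
With Q = [H⁺]^2 / ([Hg²⁺]·P(H₂)), solving for [H⁺] gives log[H⁺] = -2.384, so pH = 2.38.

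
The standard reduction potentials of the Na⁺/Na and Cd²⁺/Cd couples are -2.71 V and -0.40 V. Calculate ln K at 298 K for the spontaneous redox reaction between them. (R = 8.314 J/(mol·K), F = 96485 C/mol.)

ln K = 179.9

E°_cell = -0.40 − (-2.71) = 2.31 V, with n = 2 electrons transferred.
At equilibrium E = 0, so the Nernst equation gives ln K = nFE°/RT = (2)(96485)(2.31)/((8.314)(298)) = 179.92.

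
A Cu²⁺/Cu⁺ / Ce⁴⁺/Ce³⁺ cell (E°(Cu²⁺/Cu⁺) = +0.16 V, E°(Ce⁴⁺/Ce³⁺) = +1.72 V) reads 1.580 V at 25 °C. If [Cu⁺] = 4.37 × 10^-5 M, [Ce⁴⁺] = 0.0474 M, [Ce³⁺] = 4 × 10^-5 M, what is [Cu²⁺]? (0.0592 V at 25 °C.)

0.024 M

From the Nernst equation, log Q = n(E° − E)/0.0592 = 1(1.56 − 1.580)/0.0592 = -0.338, so Q = 0.459.
With Q = [Cu²⁺]·[Ce³⁺]/([Cu⁺]·[Ce⁴⁺]) and the known concentrations, [Cu²⁺] in the numerator gives [Cu²⁺] = 0.024 M.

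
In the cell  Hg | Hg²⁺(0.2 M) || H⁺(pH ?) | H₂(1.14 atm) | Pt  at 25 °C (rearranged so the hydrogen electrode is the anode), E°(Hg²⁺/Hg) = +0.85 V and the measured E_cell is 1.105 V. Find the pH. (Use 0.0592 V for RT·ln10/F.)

E°_cell = 0.85 V and n = 2.
log Q = n(E° − E)/0.0592 = 2×(0.85 − 1.105)/0.0592 = -8.615.
With Q = [H⁺]^2 / ([Hg²⁺]·P(H₂)), solving for [H⁺] gives log[H⁺] = -4.628, so pH = 4.63.

pH = 4.63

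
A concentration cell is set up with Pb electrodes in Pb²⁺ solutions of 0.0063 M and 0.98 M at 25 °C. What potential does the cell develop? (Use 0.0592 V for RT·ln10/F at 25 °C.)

Both half-cells are Pb²⁺/Pb, so E°_cell = 0. The concentrated side is the cathode; the cell reaction moves Pb²⁺ from high to low concentration with n = 2.
Q = [Pb²⁺]_dilute/[Pb²⁺]_conc = 0.0063/0.98 = 0.00643.
E = 0 − (0.0592/2) log Q = −(0.0592/2)(-2.192) = 0.0649 V.

0.065 V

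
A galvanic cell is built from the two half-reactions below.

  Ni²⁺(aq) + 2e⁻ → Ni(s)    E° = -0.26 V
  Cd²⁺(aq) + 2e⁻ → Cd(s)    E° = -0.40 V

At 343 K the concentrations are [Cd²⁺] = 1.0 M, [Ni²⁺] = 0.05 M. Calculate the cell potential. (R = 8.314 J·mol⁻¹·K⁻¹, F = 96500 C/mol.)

The Ni²⁺/Ni couple has the higher reduction potential and acts as the cathode, so E°_cell = -0.26 − (-0.40) = 0.14 V.
Balancing electrons gives n = 2; the reaction quotient is Q = [Cd²⁺]/[Ni²⁺] = 20.0.
E = E° − (RT/nF) ln Q = 0.14 − (8.314×343)/(2×96500) × (2.996) = 0.140 − 0.044 = 0.096 V.

0.096 V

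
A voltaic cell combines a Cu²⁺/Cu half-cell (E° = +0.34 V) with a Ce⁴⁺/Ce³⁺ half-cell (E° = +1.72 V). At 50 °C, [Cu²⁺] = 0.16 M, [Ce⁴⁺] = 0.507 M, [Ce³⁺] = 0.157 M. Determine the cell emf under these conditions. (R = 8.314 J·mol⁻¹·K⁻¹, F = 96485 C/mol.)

The Ce⁴⁺/Ce³⁺ couple has the higher reduction potential and acts as the cathode, so E°_cell = +1.72 − (+0.34) = 1.38 V.
Balancing electrons gives n = 2; the reaction quotient is Q = [Cu²⁺]·[Ce³⁺]^2/[Ce⁴⁺]^2 = 0.0153.
E = E° − (RT/nF) ln Q = 1.38 − (8.314×323)/(2×96485) × (-4.177) = 1.380 + 0.058 = 1.438 V.

1.44 V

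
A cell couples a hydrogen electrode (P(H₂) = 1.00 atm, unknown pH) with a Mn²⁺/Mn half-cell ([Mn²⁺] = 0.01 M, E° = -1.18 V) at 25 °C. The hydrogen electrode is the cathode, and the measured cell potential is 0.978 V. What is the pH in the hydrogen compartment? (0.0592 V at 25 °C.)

E°_cell = 1.18 V and n = 2.
log Q = n(E° − E)/0.0592 = 2×(1.18 − 0.978)/0.0592 = 6.824.
With Q = [Mn²⁺]·P(H₂) / [H⁺]^2, solving for [H⁺] gives log[H⁺] = -4.412, so pH = 4.41.

pH = 4.41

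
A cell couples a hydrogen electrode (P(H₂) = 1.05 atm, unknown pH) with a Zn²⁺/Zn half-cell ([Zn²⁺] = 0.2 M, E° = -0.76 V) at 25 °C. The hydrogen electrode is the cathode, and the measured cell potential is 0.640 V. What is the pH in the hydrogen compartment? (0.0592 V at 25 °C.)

E°_cell = 0.76 V and n = 2.
log Q = n(E° − E)/0.0592 = 2×(0.76 − 0.640)/0.0592 = 4.054.
With Q = [Zn²⁺]·P(H₂) / [H⁺]^2, solving for [H⁺] gives log[H⁺] = -2.366, so pH = 2.37.

pH = 2.37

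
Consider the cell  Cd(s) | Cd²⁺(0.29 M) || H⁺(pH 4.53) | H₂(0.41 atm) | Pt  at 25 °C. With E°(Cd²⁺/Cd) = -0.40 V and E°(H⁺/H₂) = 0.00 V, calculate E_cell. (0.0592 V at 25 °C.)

0.16 V

The hydrogen couple is the cathode, so E°_cell = 0.40 V; n = 2.
[H⁺] = 10^(−4.53) = 3 × 10^-5 M, and Q = [Cd²⁺]·P(H₂) / [H⁺]^2 = 1.37 × 10^8.
E = E° − (0.0592/2) log Q = 0.40 − (0.0592/2)(8.135) = 0.159 V.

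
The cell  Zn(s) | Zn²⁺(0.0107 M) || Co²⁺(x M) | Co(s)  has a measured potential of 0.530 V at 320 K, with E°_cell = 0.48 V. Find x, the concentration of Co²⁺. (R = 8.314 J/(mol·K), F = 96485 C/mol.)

0.4 M

From the Nernst equation, ln Q = nF(E° − E)/RT = 2×96485×(0.48 − 0.530)/(8.314×320) = -3.627, so Q = 0.0266.
With Q = [Zn²⁺]/[Co²⁺] and the known concentrations, [Co²⁺] in the denominator gives [Co²⁺] = 0.4 M.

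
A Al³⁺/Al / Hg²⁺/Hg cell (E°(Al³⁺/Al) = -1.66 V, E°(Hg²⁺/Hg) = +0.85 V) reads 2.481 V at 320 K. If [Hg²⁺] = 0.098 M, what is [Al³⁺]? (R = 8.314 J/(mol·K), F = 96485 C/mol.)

0.72 M

From the Nernst equation, ln Q = nF(E° − E)/RT = 6×96485×(2.51 − 2.481)/(8.314×320) = 6.310, so Q = 550.
With Q = [Al³⁺]^2/[Hg²⁺]^3 and the known concentrations, [Al³⁺]^2 in the numerator gives [Al³⁺] = 0.72 M.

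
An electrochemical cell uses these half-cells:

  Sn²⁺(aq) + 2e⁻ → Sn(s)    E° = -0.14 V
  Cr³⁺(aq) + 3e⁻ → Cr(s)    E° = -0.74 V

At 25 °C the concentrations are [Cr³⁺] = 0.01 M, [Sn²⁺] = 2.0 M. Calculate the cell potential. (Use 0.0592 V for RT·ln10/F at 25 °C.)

The Sn²⁺/Sn couple has the higher reduction potential and acts as the cathode, so E°_cell = -0.14 − (-0.74) = 0.60 V.
Balancing electrons gives n = 6; the reaction quotient is Q = [Cr³⁺]^2/[Sn²⁺]^3 = 1.25 × 10^-5.
At 25 °C, E = E° − (0.0592/n) log Q = 0.60 − (0.0592/6)(-4.903) = 0.600 + 0.048 = 0.648 V.

0.648 V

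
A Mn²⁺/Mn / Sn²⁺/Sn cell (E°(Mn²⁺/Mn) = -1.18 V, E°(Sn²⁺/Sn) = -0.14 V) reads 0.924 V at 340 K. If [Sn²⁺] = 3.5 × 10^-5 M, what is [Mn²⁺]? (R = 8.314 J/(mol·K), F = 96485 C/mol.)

0.096 M

From the Nernst equation, ln Q = nF(E° − E)/RT = 2×96485×(1.04 − 0.924)/(8.314×340) = 7.919, so Q = 2750.
With Q = [Mn²⁺]/[Sn²⁺] and the known concentrations, [Mn²⁺] in the numerator gives [Mn²⁺] = 0.096 M.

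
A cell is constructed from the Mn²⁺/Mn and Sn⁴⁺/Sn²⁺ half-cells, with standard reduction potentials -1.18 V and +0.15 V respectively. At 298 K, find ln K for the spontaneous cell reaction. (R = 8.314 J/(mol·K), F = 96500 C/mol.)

E°_cell = +0.15 − (-1.18) = 1.33 V, with n = 2 electrons transferred.
At equilibrium E = 0, so the Nernst equation gives ln K = nFE°/RT = (2)(96500)(1.33)/((8.314)(298)) = 103.61.

ln K = 103.6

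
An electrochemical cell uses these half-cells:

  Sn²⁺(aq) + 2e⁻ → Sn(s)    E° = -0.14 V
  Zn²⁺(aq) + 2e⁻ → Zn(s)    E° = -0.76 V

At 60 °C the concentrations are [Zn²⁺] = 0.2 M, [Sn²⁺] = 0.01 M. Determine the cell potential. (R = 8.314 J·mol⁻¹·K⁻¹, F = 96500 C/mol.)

The Sn²⁺/Sn couple has the higher reduction potential and acts as the cathode, so E°_cell = -0.14 − (-0.76) = 0.62 V.
Balancing electrons gives n = 2; the reaction quotient is Q = [Zn²⁺]/[Sn²⁺] = 20.0.
E = E° − (RT/nF) ln Q = 0.62 − (8.314×333)/(2×96500) × (2.996) = 0.620 − 0.043 = 0.577 V.

0.577 V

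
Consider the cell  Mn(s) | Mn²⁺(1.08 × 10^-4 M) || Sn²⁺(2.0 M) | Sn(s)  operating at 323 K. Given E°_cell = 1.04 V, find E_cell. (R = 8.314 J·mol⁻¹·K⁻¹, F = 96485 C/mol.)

1.18 V

Balancing electrons gives n = 2; the reaction quotient is Q = [Mn²⁺]/[Sn²⁺] = 5.4 × 10^-5.
E = E° − (RT/nF) ln Q = 1.04 − (8.314×323)/(2×96485) × (-9.827) = 1.040 + 0.137 = 1.177 V.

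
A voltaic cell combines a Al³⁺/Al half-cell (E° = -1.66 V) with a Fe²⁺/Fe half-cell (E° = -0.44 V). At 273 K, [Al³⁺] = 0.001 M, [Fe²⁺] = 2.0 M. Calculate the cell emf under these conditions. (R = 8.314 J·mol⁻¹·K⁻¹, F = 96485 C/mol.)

1.28 V

The Fe²⁺/Fe couple has the higher reduction potential and acts as the cathode, so E°_cell = -0.44 − (-1.66) = 1.22 V.
Balancing electrons gives n = 6; the reaction quotient is Q = [Al³⁺]^2/[Fe²⁺]^3 = 1.25 × 10^-7.
E = E° − (RT/nF) ln Q = 1.22 − (8.314×273)/(6×96485) × (-15.895) = 1.220 + 0.062 = 1.282 V.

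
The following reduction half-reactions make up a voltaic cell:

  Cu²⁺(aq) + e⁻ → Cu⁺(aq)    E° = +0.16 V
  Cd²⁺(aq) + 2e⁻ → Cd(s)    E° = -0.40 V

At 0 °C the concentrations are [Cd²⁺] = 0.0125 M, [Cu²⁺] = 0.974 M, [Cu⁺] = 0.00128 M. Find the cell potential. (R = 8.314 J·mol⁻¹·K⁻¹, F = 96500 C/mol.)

0.768 V

The Cu²⁺/Cu⁺ couple has the higher reduction potential and acts as the cathode, so E°_cell = +0.16 − (-0.40) = 0.56 V.
Balancing electrons gives n = 2; the reaction quotient is Q = [Cd²⁺]·[Cu⁺]^2/[Cu²⁺]^2 = 2.16 × 10^-8.
E = E° − (RT/nF) ln Q = 0.56 − (8.314×273)/(2×96500) × (-17.651) = 0.560 + 0.208 = 0.768 V.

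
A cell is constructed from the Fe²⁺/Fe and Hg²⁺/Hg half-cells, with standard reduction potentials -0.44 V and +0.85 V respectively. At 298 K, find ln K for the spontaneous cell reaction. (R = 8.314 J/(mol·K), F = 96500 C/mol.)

ln K = 100.5

E°_cell = +0.85 − (-0.44) = 1.29 V, with n = 2 electrons transferred.
At equilibrium E = 0, so the Nernst equation gives ln K = nFE°/RT = (2)(96500)(1.29)/((8.314)(298)) = 100.49.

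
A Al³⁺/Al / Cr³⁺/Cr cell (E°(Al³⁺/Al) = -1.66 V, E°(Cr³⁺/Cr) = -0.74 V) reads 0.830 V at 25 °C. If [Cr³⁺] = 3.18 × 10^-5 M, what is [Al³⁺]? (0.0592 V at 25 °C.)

From the Nernst equation, log Q = n(E° − E)/0.0592 = 3(0.92 − 0.830)/0.0592 = 4.561, so Q = 3.64 × 10^4.
With Q = [Al³⁺]/[Cr³⁺] and the known concentrations, [Al³⁺] in the numerator gives [Al³⁺] = 1.2 M.

1.2 M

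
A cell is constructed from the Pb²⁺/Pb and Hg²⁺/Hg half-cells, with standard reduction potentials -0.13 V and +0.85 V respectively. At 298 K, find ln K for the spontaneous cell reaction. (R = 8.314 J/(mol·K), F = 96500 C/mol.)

E°_cell = +0.85 − (-0.13) = 0.98 V, with n = 2 electrons transferred.
At equilibrium E = 0, so the Nernst equation gives ln K = nFE°/RT = (2)(96500)(0.98)/((8.314)(298)) = 76.34.

ln K = 76.3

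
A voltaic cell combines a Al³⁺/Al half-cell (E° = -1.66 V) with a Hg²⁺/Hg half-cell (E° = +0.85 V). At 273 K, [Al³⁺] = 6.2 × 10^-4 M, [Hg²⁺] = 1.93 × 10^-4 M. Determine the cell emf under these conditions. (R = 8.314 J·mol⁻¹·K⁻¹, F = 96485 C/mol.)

The Hg²⁺/Hg couple has the higher reduction potential and acts as the cathode, so E°_cell = +0.85 − (-1.66) = 2.51 V.
Balancing electrons gives n = 6; the reaction quotient is Q = [Al³⁺]^2/[Hg²⁺]^3 = 5.35 × 10^4.
E = E° − (RT/nF) ln Q = 2.51 − (8.314×273)/(6×96485) × (10.887) = 2.510 − 0.043 = 2.467 V.

2.47 V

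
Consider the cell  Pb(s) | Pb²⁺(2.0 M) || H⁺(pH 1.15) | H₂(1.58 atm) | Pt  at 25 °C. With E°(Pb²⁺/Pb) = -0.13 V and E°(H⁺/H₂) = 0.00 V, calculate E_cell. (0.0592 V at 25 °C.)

0.047 V

The hydrogen couple is the cathode, so E°_cell = 0.13 V; n = 2.
[H⁺] = 10^(−1.15) = 0.071 M, and Q = [Pb²⁺]·P(H₂) / [H⁺]^2 = 631.
E = E° − (0.0592/2) log Q = 0.13 − (0.0592/2)(2.800) = 0.047 V.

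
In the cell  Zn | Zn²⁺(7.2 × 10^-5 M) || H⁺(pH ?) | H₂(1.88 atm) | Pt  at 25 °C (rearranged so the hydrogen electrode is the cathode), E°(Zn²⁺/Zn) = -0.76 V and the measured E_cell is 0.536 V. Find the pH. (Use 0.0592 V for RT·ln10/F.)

pH = 5.72

E°_cell = 0.76 V and n = 2.
log Q = n(E° − E)/0.0592 = 2×(0.76 − 0.536)/0.0592 = 7.568.
With Q = [Zn²⁺]·P(H₂) / [H⁺]^2, solving for [H⁺] gives log[H⁺] = -5.718, so pH = 5.72.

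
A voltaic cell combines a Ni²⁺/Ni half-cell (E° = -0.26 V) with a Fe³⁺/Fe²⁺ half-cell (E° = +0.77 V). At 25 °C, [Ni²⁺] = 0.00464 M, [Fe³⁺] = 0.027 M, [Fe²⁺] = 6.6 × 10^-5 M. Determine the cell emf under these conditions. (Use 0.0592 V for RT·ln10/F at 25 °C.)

1.25 V

The Fe³⁺/Fe²⁺ couple has the higher reduction potential and acts as the cathode, so E°_cell = +0.77 − (-0.26) = 1.03 V.
Balancing electrons gives n = 2; the reaction quotient is Q = [Ni²⁺]·[Fe²⁺]^2/[Fe³⁺]^2 = 2.77 × 10^-8.
At 25 °C, E = E° − (0.0592/n) log Q = 1.03 − (0.0592/2)(-7.557) = 1.030 + 0.224 = 1.254 V.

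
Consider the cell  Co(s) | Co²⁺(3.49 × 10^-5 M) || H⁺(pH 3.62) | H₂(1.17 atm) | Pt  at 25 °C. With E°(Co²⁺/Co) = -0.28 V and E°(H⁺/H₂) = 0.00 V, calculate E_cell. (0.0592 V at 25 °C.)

The hydrogen couple is the cathode, so E°_cell = 0.28 V; n = 2.
[H⁺] = 10^(−3.62) = 2.4 × 10^-4 M, and Q = [Co²⁺]·P(H₂) / [H⁺]^2 = 710.
E = E° − (0.0592/2) log Q = 0.28 − (0.0592/2)(2.851) = 0.196 V.

0.20 V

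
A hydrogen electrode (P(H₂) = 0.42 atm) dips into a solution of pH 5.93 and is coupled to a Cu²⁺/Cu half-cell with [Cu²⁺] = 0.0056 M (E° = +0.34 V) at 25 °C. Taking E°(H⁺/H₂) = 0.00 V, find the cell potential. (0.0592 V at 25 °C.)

The Cu²⁺/Cu couple is the cathode, so E°_cell = 0.34 V; n = 2.
[H⁺] = 10^(−5.93) = 1.2 × 10^-6 M, and Q = [H⁺]^2 / ([Cu²⁺]·P(H₂)) = 5.87 × 10^-10.
E = E° − (0.0592/2) log Q = 0.34 − (0.0592/2)(-9.231) = 0.613 V.

0.61 V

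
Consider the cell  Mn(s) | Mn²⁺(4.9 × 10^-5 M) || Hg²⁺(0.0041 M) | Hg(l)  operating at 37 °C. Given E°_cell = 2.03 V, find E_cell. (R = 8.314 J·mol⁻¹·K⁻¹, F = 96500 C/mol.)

Balancing electrons gives n = 2; the reaction quotient is Q = [Mn²⁺]/[Hg²⁺] = 0.0120.
E = E° − (RT/nF) ln Q = 2.03 − (8.314×310)/(2×96500) × (-4.427) = 2.030 + 0.059 = 2.089 V.

2.09 V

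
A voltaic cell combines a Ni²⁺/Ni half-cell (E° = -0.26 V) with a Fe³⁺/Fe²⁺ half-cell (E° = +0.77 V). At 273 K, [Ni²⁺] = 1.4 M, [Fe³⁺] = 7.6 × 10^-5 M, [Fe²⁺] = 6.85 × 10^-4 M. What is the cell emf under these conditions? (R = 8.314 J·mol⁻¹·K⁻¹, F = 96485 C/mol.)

The Fe³⁺/Fe²⁺ couple has the higher reduction potential and acts as the cathode, so E°_cell = +0.77 − (-0.26) = 1.03 V.
Balancing electrons gives n = 2; the reaction quotient is Q = [Ni²⁺]·[Fe²⁺]^2/[Fe³⁺]^2 = 114.
E = E° − (RT/nF) ln Q = 1.03 − (8.314×273)/(2×96485) × (4.734) = 1.030 − 0.056 = 0.974 V.

0.974 V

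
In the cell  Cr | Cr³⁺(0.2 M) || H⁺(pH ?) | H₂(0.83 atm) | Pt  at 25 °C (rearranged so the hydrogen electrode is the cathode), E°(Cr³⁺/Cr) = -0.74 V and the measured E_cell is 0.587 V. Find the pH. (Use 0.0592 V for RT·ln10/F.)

E°_cell = 0.74 V and n = 6.
log Q = n(E° − E)/0.0592 = 6×(0.74 − 0.587)/0.0592 = 15.507.
With Q = [Cr³⁺]^2·P(H₂)^3 / [H⁺]^6, solving for [H⁺] gives log[H⁺] = -2.858, so pH = 2.86.

pH = 2.86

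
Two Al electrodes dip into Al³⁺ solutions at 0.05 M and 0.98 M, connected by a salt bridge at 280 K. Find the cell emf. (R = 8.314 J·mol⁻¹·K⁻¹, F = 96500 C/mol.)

Both half-cells are Al³⁺/Al, so E°_cell = 0. The concentrated side is the cathode; the cell reaction moves Al³⁺ from high to low concentration with n = 3.
Q = [Al³⁺]_dilute/[Al³⁺]_conc = 0.05/0.98 = 0.0510.
E = 0 − (RT/nF) ln Q = −((8.314×280)/(3×96500))(-2.976) = 0.0239 V.

0.024 V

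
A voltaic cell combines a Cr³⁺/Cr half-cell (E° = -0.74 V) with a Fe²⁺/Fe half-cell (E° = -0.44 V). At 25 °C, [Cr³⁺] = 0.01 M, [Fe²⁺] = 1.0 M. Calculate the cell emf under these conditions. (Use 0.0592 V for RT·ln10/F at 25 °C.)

0.339 V

The Fe²⁺/Fe couple has the higher reduction potential and acts as the cathode, so E°_cell = -0.44 − (-0.74) = 0.30 V.
Balancing electrons gives n = 6; the reaction quotient is Q = [Cr³⁺]^2/[Fe²⁺]^3 = 1 × 10^-4.
At 25 °C, E = E° − (0.0592/n) log Q = 0.30 − (0.0592/6)(-4.000) = 0.300 + 0.039 = 0.339 V.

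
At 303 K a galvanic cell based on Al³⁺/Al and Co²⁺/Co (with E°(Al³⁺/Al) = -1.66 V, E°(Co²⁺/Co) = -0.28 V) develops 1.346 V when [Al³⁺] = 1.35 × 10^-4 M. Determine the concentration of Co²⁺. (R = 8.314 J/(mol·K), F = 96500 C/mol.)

From the Nernst equation, ln Q = nF(E° − E)/RT = 6×96500×(1.38 − 1.346)/(8.314×303) = 7.815, so Q = 2480.
With Q = [Al³⁺]^2/[Co²⁺]^3 and the known concentrations, [Co²⁺]^3 in the denominator gives [Co²⁺] = 1.9 × 10^-4 M.

1.9 × 10^-4 M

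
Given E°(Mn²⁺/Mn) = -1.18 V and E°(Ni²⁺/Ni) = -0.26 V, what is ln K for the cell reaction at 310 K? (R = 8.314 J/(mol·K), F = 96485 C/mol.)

E°_cell = -0.26 − (-1.18) = 0.92 V, with n = 2 electrons transferred.
At equilibrium E = 0, so the Nernst equation gives ln K = nFE°/RT = (2)(96485)(0.92)/((8.314)(310)) = 68.88.

ln K = 68.9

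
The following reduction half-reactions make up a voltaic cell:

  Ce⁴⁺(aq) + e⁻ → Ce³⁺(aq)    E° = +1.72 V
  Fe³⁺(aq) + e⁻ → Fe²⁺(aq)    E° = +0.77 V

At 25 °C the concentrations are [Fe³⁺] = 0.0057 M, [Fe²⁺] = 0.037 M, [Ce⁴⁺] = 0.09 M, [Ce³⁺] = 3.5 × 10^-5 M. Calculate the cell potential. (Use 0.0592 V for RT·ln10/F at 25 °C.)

1.20 V

The Ce⁴⁺/Ce³⁺ couple has the higher reduction potential and acts as the cathode, so E°_cell = +1.72 − (+0.77) = 0.95 V.
Balancing electrons gives n = 1; the reaction quotient is Q = [Fe³⁺]·[Ce³⁺]/([Fe²⁺]·[Ce⁴⁺]) = 5.99 × 10^-5.
At 25 °C, E = E° − (0.0592/n) log Q = 0.95 − (0.0592/1)(-4.223) = 0.950 + 0.250 = 1.200 V.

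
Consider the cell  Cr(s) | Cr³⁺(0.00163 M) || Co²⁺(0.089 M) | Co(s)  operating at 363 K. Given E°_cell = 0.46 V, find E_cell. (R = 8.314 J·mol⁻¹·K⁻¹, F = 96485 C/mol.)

Balancing electrons gives n = 6; the reaction quotient is Q = [Cr³⁺]^2/[Co²⁺]^3 = 0.00377.
E = E° − (RT/nF) ln Q = 0.46 − (8.314×363)/(6×96485) × (-5.581) = 0.460 + 0.029 = 0.489 V.

0.489 V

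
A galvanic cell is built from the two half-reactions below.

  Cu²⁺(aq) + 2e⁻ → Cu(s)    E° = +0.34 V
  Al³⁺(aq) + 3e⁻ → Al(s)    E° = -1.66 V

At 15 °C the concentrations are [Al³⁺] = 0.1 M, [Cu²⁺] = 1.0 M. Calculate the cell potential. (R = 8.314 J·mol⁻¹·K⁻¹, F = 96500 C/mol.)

The Cu²⁺/Cu couple has the higher reduction potential and acts as the cathode, so E°_cell = +0.34 − (-1.66) = 2.00 V.
Balancing electrons gives n = 6; the reaction quotient is Q = [Al³⁺]^2/[Cu²⁺]^3 = 0.0100.
E = E° − (RT/nF) ln Q = 2.00 − (8.314×288)/(6×96500) × (-4.605) = 2.000 + 0.019 = 2.019 V.

2.02 V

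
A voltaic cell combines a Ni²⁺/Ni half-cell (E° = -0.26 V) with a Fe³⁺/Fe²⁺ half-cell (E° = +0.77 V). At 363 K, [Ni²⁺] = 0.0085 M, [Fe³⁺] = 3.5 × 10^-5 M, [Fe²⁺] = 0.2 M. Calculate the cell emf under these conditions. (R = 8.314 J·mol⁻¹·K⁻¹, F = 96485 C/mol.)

0.834 V

The Fe³⁺/Fe²⁺ couple has the higher reduction potential and acts as the cathode, so E°_cell = +0.77 − (-0.26) = 1.03 V.
Balancing electrons gives n = 2; the reaction quotient is Q = [Ni²⁺]·[Fe²⁺]^2/[Fe³⁺]^2 = 2.78 × 10^5.
E = E° − (RT/nF) ln Q = 1.03 − (8.314×363)/(2×96485) × (12.534) = 1.030 − 0.196 = 0.834 V.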